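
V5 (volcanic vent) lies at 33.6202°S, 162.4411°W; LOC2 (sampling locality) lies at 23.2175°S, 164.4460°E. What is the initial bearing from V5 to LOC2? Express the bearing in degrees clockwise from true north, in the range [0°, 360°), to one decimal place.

281.0°

Δλ = -33.1129°
y = sin Δλ · cos φ₂ = -0.502049
x = cos φ₁ sin φ₂ − sin φ₁ cos φ₂ cos Δλ = 0.097927
θ = atan2(y, x) = -78.9628° → 281.0372° (mod 360°)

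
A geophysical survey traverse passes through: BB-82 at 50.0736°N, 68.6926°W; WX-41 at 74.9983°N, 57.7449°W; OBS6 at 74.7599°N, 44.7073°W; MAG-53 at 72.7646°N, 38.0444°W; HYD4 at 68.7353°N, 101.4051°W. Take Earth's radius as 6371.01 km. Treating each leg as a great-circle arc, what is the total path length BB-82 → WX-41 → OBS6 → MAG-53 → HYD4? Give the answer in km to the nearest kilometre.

BB-82→WX-41: c = 0.442138 rad, d = 2816.86 km
WX-41→OBS6: c = 0.059383 rad, d = 378.33 km
OBS6→MAG-53: c = 0.047594 rad, d = 303.22 km
MAG-53→HYD4: c = 0.353260 rad, d = 2250.62 km
Total = 2816.86 + 378.33 + 303.22 + 2250.62 = 5749.03 km

5749 km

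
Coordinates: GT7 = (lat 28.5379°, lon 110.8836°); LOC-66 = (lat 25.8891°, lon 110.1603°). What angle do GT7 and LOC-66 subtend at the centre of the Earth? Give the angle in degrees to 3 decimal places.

Δφ = -2.6488°,  Δλ = -0.7233°
a = sin²(Δφ/2) + cos φ₁ cos φ₂ sin²(Δλ/2) = 0.000566
c = 2·arcsin(√a) = 0.047573 rad = 2.7258°

2.726°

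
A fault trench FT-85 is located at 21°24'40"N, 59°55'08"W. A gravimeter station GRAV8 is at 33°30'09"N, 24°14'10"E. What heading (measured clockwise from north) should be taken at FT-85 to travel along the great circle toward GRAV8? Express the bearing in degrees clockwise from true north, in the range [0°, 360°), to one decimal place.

FT-85: φ = +21.41111°, λ = -59.91889°
GRAV8: φ = +33.50250°, λ = +24.23611°
Δλ = 84.1550°
y = sin Δλ · cos φ₂ = 0.829527
x = cos φ₁ sin φ₂ − sin φ₁ cos φ₂ cos Δλ = 0.482879
θ = atan2(y, x) = 59.7957° → 59.7957° (mod 360°)

59.8°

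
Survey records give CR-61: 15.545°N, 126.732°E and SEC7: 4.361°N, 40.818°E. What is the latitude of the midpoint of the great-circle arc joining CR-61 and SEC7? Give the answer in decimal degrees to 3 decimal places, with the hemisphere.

13.482°N

Bx = cos φ₂ cos Δλ = 0.071047,  By = cos φ₂ sin Δλ = -0.994570
φₘ = atan2(sin φ₁ + sin φ₂, √((cos φ₁ + Bx)² + By²)) = 13.48175°
λₘ = λ₁ + atan2(By, cos φ₁ + Bx) = 82.85847°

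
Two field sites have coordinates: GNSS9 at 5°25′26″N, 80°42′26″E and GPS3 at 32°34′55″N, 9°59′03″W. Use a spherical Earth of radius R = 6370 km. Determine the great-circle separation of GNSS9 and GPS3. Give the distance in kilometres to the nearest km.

9746 km

GNSS9: φ = +5.42389°, λ = +80.70722°
GPS3: φ = +32.58194°, λ = -9.98417°
Δφ = 27.1581°,  Δλ = -90.6914°
a = sin²(Δφ/2) + cos φ₁ cos φ₂ sin²(Δλ/2) = 0.479610
c = 2·arcsin(√a) = 1.530006 rad = 87.6629°
d = R·c = 6370 × 1.530006 = 9746.1 km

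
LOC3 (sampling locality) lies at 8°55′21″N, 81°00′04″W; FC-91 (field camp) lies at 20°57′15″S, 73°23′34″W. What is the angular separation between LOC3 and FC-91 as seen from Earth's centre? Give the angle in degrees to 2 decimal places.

30.80°

LOC3: φ = +8.92250°, λ = -81.00111°
FC-91: φ = -20.95417°, λ = -73.39278°
Δφ = -29.8767°,  Δλ = 7.6083°
a = sin²(Δφ/2) + cos φ₁ cos φ₂ sin²(Δλ/2) = 0.070511
c = 2·arcsin(√a) = 0.537527 rad = 30.7980°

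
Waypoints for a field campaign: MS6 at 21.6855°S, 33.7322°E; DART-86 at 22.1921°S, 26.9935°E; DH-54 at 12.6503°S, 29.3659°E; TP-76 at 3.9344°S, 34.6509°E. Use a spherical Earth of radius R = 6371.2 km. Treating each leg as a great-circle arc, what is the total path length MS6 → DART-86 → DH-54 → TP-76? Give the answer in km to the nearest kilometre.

2918 km

MS6→DART-86: c = 0.109444 rad, d = 697.29 km
DART-86→DH-54: c = 0.171144 rad, d = 1090.39 km
DH-54→TP-76: c = 0.177356 rad, d = 1129.97 km
Total = 697.29 + 1090.39 + 1129.97 = 2917.65 km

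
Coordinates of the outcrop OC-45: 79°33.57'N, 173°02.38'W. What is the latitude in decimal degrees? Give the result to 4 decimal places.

79° + 33.57′/60 = 79 + 0.55950 = 79.5595°

79.5595°N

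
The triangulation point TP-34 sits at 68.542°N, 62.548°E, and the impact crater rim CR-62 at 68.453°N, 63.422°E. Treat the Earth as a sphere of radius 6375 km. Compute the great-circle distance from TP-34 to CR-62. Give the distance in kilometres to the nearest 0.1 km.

37.0 km

Δφ = -0.0890°,  Δλ = 0.8740°
a = sin²(Δφ/2) + cos φ₁ cos φ₂ sin²(Δλ/2) = 0.000008
c = 2·arcsin(√a) = 0.005803 rad = 0.3325°
d = R·c = 6375 × 0.005803 = 37.0 km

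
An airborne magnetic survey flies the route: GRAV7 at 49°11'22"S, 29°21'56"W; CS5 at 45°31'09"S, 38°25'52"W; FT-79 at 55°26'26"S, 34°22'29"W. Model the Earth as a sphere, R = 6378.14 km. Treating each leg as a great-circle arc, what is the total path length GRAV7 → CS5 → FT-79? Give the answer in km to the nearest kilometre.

GRAV7: φ = -49.18944°, λ = -29.36556°
CS5: φ = -45.51917°, λ = -38.43111°
FT-79: φ = -55.44056°, λ = -34.37472°
GRAV7→CS5: c = 0.124750 rad, d = 795.67 km
CS5→FT-79: c = 0.178847 rad, d = 1140.71 km
Total = 795.67 + 1140.71 = 1936.39 km

1936 km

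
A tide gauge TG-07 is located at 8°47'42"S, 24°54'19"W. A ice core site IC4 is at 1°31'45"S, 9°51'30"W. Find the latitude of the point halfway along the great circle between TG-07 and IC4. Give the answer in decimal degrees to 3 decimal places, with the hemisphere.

TG-07: φ = -8.79500°, λ = -24.90528°
IC4: φ = -1.52917°, λ = -9.85833°
Bx = cos φ₂ cos Δλ = 0.965370,  By = cos φ₂ sin Δλ = 0.259518
φₘ = atan2(sin φ₁ + sin φ₂, √((cos φ₁ + Bx)² + By²)) = -5.20666°
λₘ = λ₁ + atan2(By, cos φ₁ + Bx) = -17.33840°

5.207°S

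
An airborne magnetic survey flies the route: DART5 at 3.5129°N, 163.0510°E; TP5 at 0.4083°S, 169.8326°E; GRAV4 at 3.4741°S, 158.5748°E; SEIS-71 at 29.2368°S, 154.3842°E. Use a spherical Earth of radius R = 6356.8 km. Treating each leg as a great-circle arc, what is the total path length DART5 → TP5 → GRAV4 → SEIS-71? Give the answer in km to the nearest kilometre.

DART5→TP5: c = 0.136665 rad, d = 868.75 km
TP5→GRAV4: c = 0.203509 rad, d = 1293.67 km
GRAV4→SEIS-71: c = 0.454972 rad, d = 2892.17 km
Total = 868.75 + 1293.67 + 2892.17 = 5054.59 km

5055 km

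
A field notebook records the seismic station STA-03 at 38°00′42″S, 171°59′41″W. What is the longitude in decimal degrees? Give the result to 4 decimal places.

171° + 59′/60 + 41″/3600 = 171 + 0.98333 + 0.01139 = 171.9947°

171.9947°W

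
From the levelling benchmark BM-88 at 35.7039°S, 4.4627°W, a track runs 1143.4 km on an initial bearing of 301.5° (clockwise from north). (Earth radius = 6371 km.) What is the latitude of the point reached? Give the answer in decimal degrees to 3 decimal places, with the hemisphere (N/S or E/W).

29.900°S

δ = d/R = 1143.4/6371 = 0.179469 rad
φ₂ = arcsin(sin φ₁ cos δ + cos φ₁ sin δ cos θ)
   = arcsin(-0.58360·0.98394 + 0.81204·0.17851·0.52250) = -29.89974°
λ₂ = λ₁ + atan2(sin θ sin δ cos φ₁, cos δ − sin φ₁ sin φ₂) = -14.57462°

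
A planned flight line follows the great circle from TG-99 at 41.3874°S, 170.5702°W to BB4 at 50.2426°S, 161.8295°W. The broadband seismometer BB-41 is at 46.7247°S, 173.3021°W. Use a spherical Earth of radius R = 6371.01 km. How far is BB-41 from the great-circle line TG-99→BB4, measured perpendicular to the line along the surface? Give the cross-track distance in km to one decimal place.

δ₁₃ = central angle TG-99→BB-41 = 0.099239 rad  (haversine)
θ₁₃ = bearing TG-99→BB-41 = 199.255°,  θ₁₂ = bearing TG-99→BB4 = 148.541°
dₓₜ = R·arcsin(sin δ₁₃ · sin(θ₁₃ − θ₁₂)) = 6371.01·arcsin(0.09908·sin(50.714°)) = 489.039 km
|dₓₜ| = 489.039 km

489.0 km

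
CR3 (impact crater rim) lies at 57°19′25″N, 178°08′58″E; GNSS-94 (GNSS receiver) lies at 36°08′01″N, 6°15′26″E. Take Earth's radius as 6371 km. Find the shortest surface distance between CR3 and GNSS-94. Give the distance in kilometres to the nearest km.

CR3: φ = +57.32361°, λ = +178.14944°
GNSS-94: φ = +36.13361°, λ = +6.25722°
Δφ = -21.1900°,  Δλ = -171.8922°
a = sin²(Δφ/2) + cos φ₁ cos φ₂ sin²(Δλ/2) = 0.467669
c = 2·arcsin(√a) = 1.506089 rad = 86.2926°
d = R·c = 6371 × 1.506089 = 9595.3 km

9595 km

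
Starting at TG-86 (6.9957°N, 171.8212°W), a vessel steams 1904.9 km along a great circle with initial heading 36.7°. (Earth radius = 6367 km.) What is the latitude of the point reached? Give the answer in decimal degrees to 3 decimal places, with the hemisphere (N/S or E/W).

20.545°N

δ = d/R = 1904.9/6367 = 0.299183 rad
φ₂ = arcsin(sin φ₁ cos δ + cos φ₁ sin δ cos θ)
   = arcsin(0.12179·0.95558 + 0.99256·0.29474·0.80178) = 20.54484°
λ₂ = λ₁ + atan2(sin θ sin δ cos φ₁, cos δ − sin φ₁ sin φ₂) = -160.97881°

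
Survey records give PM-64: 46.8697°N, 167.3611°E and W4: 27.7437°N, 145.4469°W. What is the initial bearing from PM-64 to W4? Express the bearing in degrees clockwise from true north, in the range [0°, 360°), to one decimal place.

Δλ = 47.1920°
y = sin Δλ · cos φ₂ = 0.649295
x = cos φ₁ sin φ₂ − sin φ₁ cos φ₂ cos Δλ = -0.120663
θ = atan2(y, x) = 100.5276° → 100.5276° (mod 360°)

100.5°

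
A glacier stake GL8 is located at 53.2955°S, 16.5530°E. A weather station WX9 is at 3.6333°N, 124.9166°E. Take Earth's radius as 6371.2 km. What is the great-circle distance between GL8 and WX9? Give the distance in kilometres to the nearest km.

11544 km

Δφ = 56.9288°,  Δλ = 108.3636°
a = sin²(Δφ/2) + cos φ₁ cos φ₂ sin²(Δλ/2) = 0.619363
c = 2·arcsin(√a) = 1.811851 rad = 103.8114°
d = R·c = 6371.2 × 1.811851 = 11543.7 km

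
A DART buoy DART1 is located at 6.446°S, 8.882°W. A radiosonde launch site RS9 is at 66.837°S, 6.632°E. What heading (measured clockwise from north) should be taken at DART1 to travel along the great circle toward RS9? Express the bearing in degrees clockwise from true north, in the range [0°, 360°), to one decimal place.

Δλ = 15.5140°
y = sin Δλ · cos φ₂ = 0.105210
x = cos φ₁ sin φ₂ − sin φ₁ cos φ₂ cos Δλ = -0.871026
θ = atan2(y, x) = 173.1127° → 173.1127° (mod 360°)

173.1°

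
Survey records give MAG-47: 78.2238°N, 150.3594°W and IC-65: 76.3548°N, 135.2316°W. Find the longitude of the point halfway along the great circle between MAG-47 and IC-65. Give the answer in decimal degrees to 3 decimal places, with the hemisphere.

142.245°W

Bx = cos φ₂ cos Δλ = 0.227734,  By = cos φ₂ sin Δλ = 0.061566
φₘ = atan2(sin φ₁ + sin φ₂, √((cos φ₁ + Bx)² + By²)) = 77.39579°
λₘ = λ₁ + atan2(By, cos φ₁ + Bx) = -142.24532°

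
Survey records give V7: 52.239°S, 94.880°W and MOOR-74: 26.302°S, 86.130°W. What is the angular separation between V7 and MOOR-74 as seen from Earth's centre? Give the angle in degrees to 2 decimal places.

Δφ = 25.9370°,  Δλ = 8.7500°
a = sin²(Δφ/2) + cos φ₁ cos φ₂ sin²(Δλ/2) = 0.053557
c = 2·arcsin(√a) = 0.467081 rad = 26.7618°

26.76°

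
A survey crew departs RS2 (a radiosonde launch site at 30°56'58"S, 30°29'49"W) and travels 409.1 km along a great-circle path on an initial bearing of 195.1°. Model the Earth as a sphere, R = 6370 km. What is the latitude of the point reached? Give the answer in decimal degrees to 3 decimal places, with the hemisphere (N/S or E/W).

RS2: φ = -30.94944°, λ = -30.49694°
δ = d/R = 409.1/6370 = 0.064223 rad
φ₂ = arcsin(sin φ₁ cos δ + cos φ₁ sin δ cos θ)
   = arcsin(-0.51428·0.99794 + 0.85762·0.06418·-0.96547) = -34.49692°
λ₂ = λ₁ + atan2(sin θ sin δ cos φ₁, cos δ − sin φ₁ sin φ₂) = -31.65933°

34.497°S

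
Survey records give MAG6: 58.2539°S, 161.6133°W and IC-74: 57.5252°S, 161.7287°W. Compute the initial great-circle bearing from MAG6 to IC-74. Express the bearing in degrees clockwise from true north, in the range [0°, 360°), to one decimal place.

Δλ = -0.1154°
y = sin Δλ · cos φ₂ = -0.001081
x = cos φ₁ sin φ₂ − sin φ₁ cos φ₂ cos Δλ = 0.012717
θ = atan2(y, x) = -4.8607° → 355.1393° (mod 360°)

355.1°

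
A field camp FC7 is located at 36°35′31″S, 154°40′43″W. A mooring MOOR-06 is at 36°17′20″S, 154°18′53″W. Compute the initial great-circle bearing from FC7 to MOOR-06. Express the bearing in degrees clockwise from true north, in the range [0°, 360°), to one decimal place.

44.1°

FC7: φ = -36.59194°, λ = -154.67861°
MOOR-06: φ = -36.28889°, λ = -154.31472°
Δλ = 0.3639°
y = sin Δλ · cos φ₂ = 0.005119
x = cos φ₁ sin φ₂ − sin φ₁ cos φ₂ cos Δλ = 0.005280
θ = atan2(y, x) = 44.1162° → 44.1162° (mod 360°)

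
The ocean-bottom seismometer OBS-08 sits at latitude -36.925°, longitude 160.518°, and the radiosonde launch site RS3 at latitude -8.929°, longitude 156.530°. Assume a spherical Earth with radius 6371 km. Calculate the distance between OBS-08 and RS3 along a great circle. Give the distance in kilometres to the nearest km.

Δφ = 27.9960°,  Δλ = -3.9880°
a = sin²(Δφ/2) + cos φ₁ cos φ₂ sin²(Δλ/2) = 0.059466
c = 2·arcsin(√a) = 0.492681 rad = 28.2285°
d = R·c = 6371 × 0.492681 = 3138.9 km

3139 km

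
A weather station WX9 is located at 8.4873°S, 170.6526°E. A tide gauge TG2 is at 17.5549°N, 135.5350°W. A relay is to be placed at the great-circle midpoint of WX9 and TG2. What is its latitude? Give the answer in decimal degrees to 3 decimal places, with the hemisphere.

5.081°N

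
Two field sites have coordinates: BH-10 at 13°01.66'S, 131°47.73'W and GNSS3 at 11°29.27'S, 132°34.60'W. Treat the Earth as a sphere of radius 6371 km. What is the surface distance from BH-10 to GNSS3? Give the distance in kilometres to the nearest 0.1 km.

BH-10: φ = -13.02767°, λ = -131.79550°
GNSS3: φ = -11.48783°, λ = -132.57667°
Δφ = 1.5398°,  Δλ = -0.7812°
a = sin²(Δφ/2) + cos φ₁ cos φ₂ sin²(Δλ/2) = 0.000225
c = 2·arcsin(√a) = 0.029996 rad = 1.7187°
d = R·c = 6371 × 0.029996 = 191.1 km

191.1 km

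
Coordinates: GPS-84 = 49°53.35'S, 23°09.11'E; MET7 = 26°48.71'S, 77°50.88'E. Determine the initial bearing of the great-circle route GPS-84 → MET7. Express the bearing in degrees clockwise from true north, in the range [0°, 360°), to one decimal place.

GPS-84: φ = -49.88917°, λ = +23.15183°
MET7: φ = -26.81183°, λ = +77.84800°
Δλ = 54.6962°
y = sin Δλ · cos φ₂ = 0.728362
x = cos φ₁ sin φ₂ − sin φ₁ cos φ₂ cos Δλ = 0.103865
θ = atan2(y, x) = 81.8843° → 81.8843° (mod 360°)

81.9°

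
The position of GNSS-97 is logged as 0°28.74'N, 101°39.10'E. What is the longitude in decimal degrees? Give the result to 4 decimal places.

101° + 39.10′/60 = 101 + 0.65167 = 101.6517°

101.6517°E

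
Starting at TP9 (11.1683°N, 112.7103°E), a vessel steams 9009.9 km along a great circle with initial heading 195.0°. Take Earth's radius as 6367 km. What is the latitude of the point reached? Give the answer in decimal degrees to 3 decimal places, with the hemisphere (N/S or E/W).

64.976°S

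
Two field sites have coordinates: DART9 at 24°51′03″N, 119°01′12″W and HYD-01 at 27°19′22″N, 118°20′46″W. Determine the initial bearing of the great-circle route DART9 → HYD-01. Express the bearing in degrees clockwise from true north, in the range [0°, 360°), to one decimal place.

13.6°

DART9: φ = +24.85083°, λ = -119.02000°
HYD-01: φ = +27.32278°, λ = -118.34611°
Δλ = 0.6739°
y = sin Δλ · cos φ₂ = 0.010449
x = cos φ₁ sin φ₂ − sin φ₁ cos φ₂ cos Δλ = 0.043156
θ = atan2(y, x) = 13.6108° → 13.6108° (mod 360°)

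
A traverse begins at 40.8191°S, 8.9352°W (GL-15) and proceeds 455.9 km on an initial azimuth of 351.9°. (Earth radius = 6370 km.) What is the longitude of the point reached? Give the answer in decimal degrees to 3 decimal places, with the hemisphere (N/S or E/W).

δ = d/R = 455.9/6370 = 0.071570 rad
φ₂ = arcsin(sin φ₁ cos δ + cos φ₁ sin δ cos θ)
   = arcsin(-0.65367·0.99744 + 0.75678·0.07151·0.99002) = -36.75705°
λ₂ = λ₁ + atan2(sin θ sin δ cos φ₁, cos δ − sin φ₁ sin φ₂) = -9.65577°

9.656°W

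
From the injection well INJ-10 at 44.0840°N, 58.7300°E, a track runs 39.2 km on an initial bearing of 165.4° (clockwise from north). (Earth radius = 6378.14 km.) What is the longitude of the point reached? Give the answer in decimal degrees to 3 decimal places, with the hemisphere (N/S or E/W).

58.853°E

δ = d/R = 39.2/6378.14 = 0.006146 rad
φ₂ = arcsin(sin φ₁ cos δ + cos φ₁ sin δ cos θ)
   = arcsin(0.69571·0.99998 + 0.71832·0.00615·-0.96771) = 43.74317°
λ₂ = λ₁ + atan2(sin θ sin δ cos φ₁, cos δ − sin φ₁ sin φ₂) = 58.85286°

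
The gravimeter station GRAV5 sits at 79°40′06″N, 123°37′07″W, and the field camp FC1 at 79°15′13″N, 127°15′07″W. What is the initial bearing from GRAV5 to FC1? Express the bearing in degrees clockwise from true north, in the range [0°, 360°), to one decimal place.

GRAV5: φ = +79.66833°, λ = -123.61861°
FC1: φ = +79.25361°, λ = -127.25194°
Δλ = -3.6333°
y = sin Δλ · cos φ₂ = -0.011816
x = cos φ₁ sin φ₂ − sin φ₁ cos φ₂ cos Δλ = -0.006869
θ = atan2(y, x) = -120.1719° → 239.8281° (mod 360°)

239.8°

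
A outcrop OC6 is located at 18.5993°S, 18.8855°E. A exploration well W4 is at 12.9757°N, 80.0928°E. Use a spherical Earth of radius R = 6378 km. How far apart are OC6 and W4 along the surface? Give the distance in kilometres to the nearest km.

7579 km

Δφ = 31.5750°,  Δλ = 61.2073°
a = sin²(Δφ/2) + cos φ₁ cos φ₂ sin²(Δλ/2) = 0.313393
c = 2·arcsin(√a) = 1.188324 rad = 68.0860°
d = R·c = 6378 × 1.188324 = 7579.1 km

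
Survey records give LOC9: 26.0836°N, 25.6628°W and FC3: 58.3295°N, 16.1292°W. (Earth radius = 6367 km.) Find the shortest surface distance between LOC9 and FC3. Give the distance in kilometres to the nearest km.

3660 km

Δφ = 32.2459°,  Δλ = 9.5336°
a = sin²(Δφ/2) + cos φ₁ cos φ₂ sin²(Δλ/2) = 0.080373
c = 2·arcsin(√a) = 0.574888 rad = 32.9387°
d = R·c = 6367 × 0.574888 = 3660.3 km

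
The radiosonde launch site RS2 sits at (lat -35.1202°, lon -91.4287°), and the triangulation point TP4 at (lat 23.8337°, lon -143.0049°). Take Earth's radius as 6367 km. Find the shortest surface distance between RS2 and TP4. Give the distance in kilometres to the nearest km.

8507 km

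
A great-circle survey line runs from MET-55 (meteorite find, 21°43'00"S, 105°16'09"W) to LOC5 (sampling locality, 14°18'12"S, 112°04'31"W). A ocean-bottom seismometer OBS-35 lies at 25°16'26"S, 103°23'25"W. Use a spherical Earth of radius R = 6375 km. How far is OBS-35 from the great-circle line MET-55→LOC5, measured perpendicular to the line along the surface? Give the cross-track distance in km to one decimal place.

MET-55: φ = -21.71667°, λ = -105.26917°
LOC5: φ = -14.30333°, λ = -112.07528°
OBS-35: φ = -25.27389°, λ = -103.39028°
δ₁₃ = central angle MET-55→OBS-35 = 0.068982 rad  (haversine)
θ₁₃ = bearing MET-55→OBS-35 = 154.524°,  θ₁₂ = bearing MET-55→LOC5 = 317.767°
dₓₜ = R·arcsin(sin δ₁₃ · sin(θ₁₃ − θ₁₂)) = 6375·arcsin(0.06893·sin(-163.243°)) = -126.695 km
|dₓₜ| = 126.695 km

126.7 km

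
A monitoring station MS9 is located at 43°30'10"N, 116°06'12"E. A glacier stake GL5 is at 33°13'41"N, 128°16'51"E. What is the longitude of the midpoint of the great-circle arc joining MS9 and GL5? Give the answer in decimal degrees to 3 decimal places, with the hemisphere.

MS9: φ = +43.50278°, λ = +116.10333°
GL5: φ = +33.22806°, λ = +128.28083°
Bx = cos φ₂ cos Δλ = 0.817674,  By = cos φ₂ sin Δλ = 0.176451
φₘ = atan2(sin φ₁ + sin φ₂, √((cos φ₁ + Bx)² + By²)) = 38.52245°
λₘ = λ₁ + atan2(By, cos φ₁ + Bx) = 122.62705°

122.627°E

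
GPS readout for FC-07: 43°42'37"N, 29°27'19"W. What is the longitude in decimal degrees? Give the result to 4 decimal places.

29° + 27′/60 + 19″/3600 = 29 + 0.45000 + 0.00528 = 29.4553°

29.4553°W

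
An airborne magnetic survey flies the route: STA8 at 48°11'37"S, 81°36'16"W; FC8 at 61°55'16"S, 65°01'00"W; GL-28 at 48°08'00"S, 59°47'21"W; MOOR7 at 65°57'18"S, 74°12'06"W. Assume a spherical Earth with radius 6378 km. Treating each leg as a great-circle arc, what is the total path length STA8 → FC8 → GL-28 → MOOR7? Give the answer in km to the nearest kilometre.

STA8: φ = -48.19361°, λ = -81.60444°
FC8: φ = -61.92111°, λ = -65.01667°
GL-28: φ = -48.13333°, λ = -59.78917°
MOOR7: φ = -65.95500°, λ = -74.20167°
STA8→FC8: c = 0.289533 rad, d = 1846.64 km
FC8→GL-28: c = 0.246064 rad, d = 1569.40 km
GL-28→MOOR7: c = 0.337892 rad, d = 2155.07 km
Total = 1846.64 + 1569.40 + 2155.07 = 5571.11 km

5571 km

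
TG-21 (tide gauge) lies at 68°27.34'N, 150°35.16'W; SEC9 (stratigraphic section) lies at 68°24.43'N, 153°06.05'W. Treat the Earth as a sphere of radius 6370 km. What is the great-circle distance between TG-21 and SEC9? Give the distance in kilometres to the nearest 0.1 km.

TG-21: φ = +68.45567°, λ = -150.58600°
SEC9: φ = +68.40717°, λ = -153.10083°
Δφ = -0.0485°,  Δλ = -2.5148°
a = sin²(Δφ/2) + cos φ₁ cos φ₂ sin²(Δλ/2) = 0.000065
c = 2·arcsin(√a) = 0.016156 rad = 0.9257°
d = R·c = 6370 × 0.016156 = 102.9 km

102.9 km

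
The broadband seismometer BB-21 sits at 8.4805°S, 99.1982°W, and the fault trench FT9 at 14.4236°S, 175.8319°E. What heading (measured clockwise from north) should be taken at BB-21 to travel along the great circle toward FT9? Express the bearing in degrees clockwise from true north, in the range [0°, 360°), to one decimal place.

256.4°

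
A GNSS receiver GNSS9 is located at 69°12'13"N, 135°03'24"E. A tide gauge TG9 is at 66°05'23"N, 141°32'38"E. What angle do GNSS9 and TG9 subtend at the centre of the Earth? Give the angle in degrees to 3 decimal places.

3.969°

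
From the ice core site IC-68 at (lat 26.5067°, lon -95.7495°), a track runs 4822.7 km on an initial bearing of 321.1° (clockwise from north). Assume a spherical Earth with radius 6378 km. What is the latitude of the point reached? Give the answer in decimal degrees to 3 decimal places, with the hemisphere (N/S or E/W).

δ = d/R = 4822.7/6378 = 0.756146 rad
φ₂ = arcsin(sin φ₁ cos δ + cos φ₁ sin δ cos θ)
   = arcsin(0.44630·0.72749 + 0.89488·0.68612·0.77824) = 53.37135°
λ₂ = λ₁ + atan2(sin θ sin δ cos φ₁, cos δ − sin φ₁ sin φ₂) = -141.98264°

53.371°N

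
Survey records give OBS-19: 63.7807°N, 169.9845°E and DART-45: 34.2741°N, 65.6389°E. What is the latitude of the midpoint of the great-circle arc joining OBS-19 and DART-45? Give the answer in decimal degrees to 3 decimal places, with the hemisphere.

60.240°N

Bx = cos φ₂ cos Δλ = -0.204746,  By = cos φ₂ sin Δλ = -0.800586
φₘ = atan2(sin φ₁ + sin φ₂, √((cos φ₁ + Bx)² + By²)) = 60.23998°
λₘ = λ₁ + atan2(By, cos φ₁ + Bx) = 96.47911°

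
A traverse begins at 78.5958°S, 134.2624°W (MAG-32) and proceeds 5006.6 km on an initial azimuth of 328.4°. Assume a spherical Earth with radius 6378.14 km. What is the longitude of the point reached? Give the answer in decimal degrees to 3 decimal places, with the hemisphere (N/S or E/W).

δ = d/R = 5006.6/6378.14 = 0.784962 rad
φ₂ = arcsin(sin φ₁ cos δ + cos φ₁ sin δ cos θ)
   = arcsin(-0.98026·0.70741 + 0.19773·0.70680·0.85173) = -35.05869°
λ₂ = λ₁ + atan2(sin θ sin δ cos φ₁, cos δ − sin φ₁ sin φ₂) = -161.16285°

161.163°W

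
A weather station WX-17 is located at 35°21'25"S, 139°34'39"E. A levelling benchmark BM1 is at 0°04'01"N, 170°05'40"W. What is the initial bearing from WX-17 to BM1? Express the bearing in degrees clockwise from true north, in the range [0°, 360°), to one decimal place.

64.3°

WX-17: φ = -35.35694°, λ = +139.57750°
BM1: φ = +0.06694°, λ = -170.09444°
Δλ = 50.3281°
y = sin Δλ · cos φ₂ = 0.769712
x = cos φ₁ sin φ₂ − sin φ₁ cos φ₂ cos Δλ = 0.370369
θ = atan2(y, x) = 64.3041° → 64.3041° (mod 360°)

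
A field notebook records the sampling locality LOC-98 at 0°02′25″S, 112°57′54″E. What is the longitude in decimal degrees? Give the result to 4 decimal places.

112° + 57′/60 + 54″/3600 = 112 + 0.95000 + 0.01500 = 112.9650°

112.9650°E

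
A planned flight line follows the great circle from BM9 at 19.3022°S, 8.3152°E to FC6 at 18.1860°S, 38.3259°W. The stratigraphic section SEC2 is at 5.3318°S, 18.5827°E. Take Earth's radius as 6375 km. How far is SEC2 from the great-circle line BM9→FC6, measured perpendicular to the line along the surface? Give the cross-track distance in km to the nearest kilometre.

1378 km

δ₁₃ = central angle BM9→SEC2 = 0.299878 rad  (haversine)
θ₁₃ = bearing BM9→SEC2 = 36.926°,  θ₁₂ = bearing BM9→FC6 = 263.480°
dₓₜ = R·arcsin(sin δ₁₃ · sin(θ₁₃ − θ₁₂)) = 6375·arcsin(0.29540·sin(-226.554°)) = 1377.946 km
|dₓₜ| = 1377.946 km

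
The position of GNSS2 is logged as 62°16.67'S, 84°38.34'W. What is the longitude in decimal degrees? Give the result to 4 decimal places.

84° + 38.34′/60 = 84 + 0.63900 = 84.6390°

84.6390°W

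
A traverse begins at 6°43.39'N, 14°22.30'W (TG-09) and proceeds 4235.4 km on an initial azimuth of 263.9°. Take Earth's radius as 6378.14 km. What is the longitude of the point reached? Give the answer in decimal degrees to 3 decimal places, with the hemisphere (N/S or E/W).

52.182°W

TG-09: φ = +6.72317°, λ = -14.37167°
δ = d/R = 4235.4/6378.14 = 0.664049 rad
φ₂ = arcsin(sin φ₁ cos δ + cos φ₁ sin δ cos θ)
   = arcsin(0.11707·0.78750 + 0.99312·0.61631·-0.10626) = 1.55597°
λ₂ = λ₁ + atan2(sin θ sin δ cos φ₁, cos δ − sin φ₁ sin φ₂) = -52.18183°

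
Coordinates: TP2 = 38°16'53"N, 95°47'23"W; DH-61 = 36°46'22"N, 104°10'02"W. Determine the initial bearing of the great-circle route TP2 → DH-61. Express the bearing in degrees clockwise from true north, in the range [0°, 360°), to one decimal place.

259.8°

TP2: φ = +38.28139°, λ = -95.78972°
DH-61: φ = +36.77278°, λ = -104.16722°
Δλ = -8.3775°
y = sin Δλ · cos φ₂ = -0.116704
x = cos φ₁ sin φ₂ − sin φ₁ cos φ₂ cos Δλ = -0.021032
θ = atan2(y, x) = -100.2160° → 259.7840° (mod 360°)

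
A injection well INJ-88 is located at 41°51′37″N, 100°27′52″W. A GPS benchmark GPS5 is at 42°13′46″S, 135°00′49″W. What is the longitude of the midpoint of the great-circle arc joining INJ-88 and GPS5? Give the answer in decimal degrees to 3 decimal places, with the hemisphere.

117.687°W

INJ-88: φ = +41.86028°, λ = -100.46444°
GPS5: φ = -42.22944°, λ = -135.01361°
Bx = cos φ₂ cos Δλ = 0.609872,  By = cos φ₂ sin Δλ = -0.419924
φₘ = atan2(sin φ₁ + sin φ₂, √((cos φ₁ + Bx)² + By²)) = -0.19330°
λₘ = λ₁ + atan2(By, cos φ₁ + Bx) = -117.68726°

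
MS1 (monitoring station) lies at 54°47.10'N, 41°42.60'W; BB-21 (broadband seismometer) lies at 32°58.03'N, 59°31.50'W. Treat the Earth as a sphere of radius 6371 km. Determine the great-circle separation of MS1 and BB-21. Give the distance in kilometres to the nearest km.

MS1: φ = +54.78500°, λ = -41.71000°
BB-21: φ = +32.96717°, λ = -59.52500°
Δφ = -21.8178°,  Δλ = -17.8150°
a = sin²(Δφ/2) + cos φ₁ cos φ₂ sin²(Δλ/2) = 0.047414
c = 2·arcsin(√a) = 0.439012 rad = 25.1536°
d = R·c = 6371 × 0.439012 = 2796.9 km

2797 km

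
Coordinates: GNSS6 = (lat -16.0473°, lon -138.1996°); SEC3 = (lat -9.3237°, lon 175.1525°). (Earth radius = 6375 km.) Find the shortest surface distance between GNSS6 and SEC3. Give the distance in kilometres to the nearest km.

Δφ = 6.7236°,  Δλ = -46.6479°
a = sin²(Δφ/2) + cos φ₁ cos φ₂ sin²(Δλ/2) = 0.152100
c = 2·arcsin(√a) = 0.801264 rad = 45.9090°
d = R·c = 6375 × 0.801264 = 5108.1 km

5108 km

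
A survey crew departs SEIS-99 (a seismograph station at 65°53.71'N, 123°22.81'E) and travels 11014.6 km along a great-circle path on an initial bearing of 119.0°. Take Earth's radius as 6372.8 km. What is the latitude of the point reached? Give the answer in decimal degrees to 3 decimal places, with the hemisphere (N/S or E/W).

19.803°S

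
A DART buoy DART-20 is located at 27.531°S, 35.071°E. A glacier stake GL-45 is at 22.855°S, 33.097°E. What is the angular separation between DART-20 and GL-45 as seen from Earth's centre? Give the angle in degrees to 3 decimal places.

5.005°

Δφ = 4.6760°,  Δλ = -1.9740°
a = sin²(Δφ/2) + cos φ₁ cos φ₂ sin²(Δλ/2) = 0.001907
c = 2·arcsin(√a) = 0.087358 rad = 5.0053°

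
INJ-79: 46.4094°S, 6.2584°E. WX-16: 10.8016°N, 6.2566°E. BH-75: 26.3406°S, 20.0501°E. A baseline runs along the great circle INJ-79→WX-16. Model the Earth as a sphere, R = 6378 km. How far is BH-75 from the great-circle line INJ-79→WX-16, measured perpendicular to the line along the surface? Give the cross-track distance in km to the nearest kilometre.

1373 km

δ₁₃ = central angle INJ-79→BH-75 = 0.398958 rad  (haversine)
θ₁₃ = bearing INJ-79→BH-75 = 33.365°,  θ₁₂ = bearing INJ-79→WX-16 = 359.998°
dₓₜ = R·arcsin(sin δ₁₃ · sin(θ₁₃ − θ₁₂)) = 6378·arcsin(0.38846·sin(-326.633°)) = 1373.264 km
|dₓₜ| = 1373.264 km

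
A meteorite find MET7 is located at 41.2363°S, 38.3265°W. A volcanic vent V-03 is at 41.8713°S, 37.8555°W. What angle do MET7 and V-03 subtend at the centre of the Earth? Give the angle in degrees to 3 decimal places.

0.726°

Δφ = -0.6350°,  Δλ = 0.4710°
a = sin²(Δφ/2) + cos φ₁ cos φ₂ sin²(Δλ/2) = 0.000040
c = 2·arcsin(√a) = 0.012676 rad = 0.7263°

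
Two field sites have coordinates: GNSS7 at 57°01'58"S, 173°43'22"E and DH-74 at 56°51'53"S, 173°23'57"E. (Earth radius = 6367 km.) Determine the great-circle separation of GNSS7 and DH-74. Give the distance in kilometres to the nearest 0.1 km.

GNSS7: φ = -57.03278°, λ = +173.72278°
DH-74: φ = -56.86472°, λ = +173.39917°
Δφ = 0.1681°,  Δλ = -0.3236°
a = sin²(Δφ/2) + cos φ₁ cos φ₂ sin²(Δλ/2) = 0.000005
c = 2·arcsin(√a) = 0.004253 rad = 0.2437°
d = R·c = 6367 × 0.004253 = 27.1 km

27.1 km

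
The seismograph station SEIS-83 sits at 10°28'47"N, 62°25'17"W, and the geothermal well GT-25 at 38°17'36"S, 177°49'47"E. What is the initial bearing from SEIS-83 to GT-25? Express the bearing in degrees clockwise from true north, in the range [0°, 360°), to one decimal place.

SEIS-83: φ = +10.47972°, λ = -62.42139°
GT-25: φ = -38.29333°, λ = +177.82972°
Δλ = -119.7489°
y = sin Δλ · cos φ₂ = -0.681412
x = cos φ₁ sin φ₂ − sin φ₁ cos φ₂ cos Δλ = -0.538516
θ = atan2(y, x) = -128.3191° → 231.6809° (mod 360°)

231.7°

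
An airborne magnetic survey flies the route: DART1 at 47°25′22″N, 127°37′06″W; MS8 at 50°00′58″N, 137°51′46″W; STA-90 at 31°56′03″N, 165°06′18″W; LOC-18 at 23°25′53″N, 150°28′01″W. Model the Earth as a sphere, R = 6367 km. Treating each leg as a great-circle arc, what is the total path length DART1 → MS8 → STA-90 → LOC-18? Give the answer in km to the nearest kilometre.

DART1: φ = +47.42278°, λ = -127.61833°
MS8: φ = +50.01611°, λ = -137.86278°
STA-90: φ = +31.93417°, λ = -165.10500°
LOC-18: φ = +23.43139°, λ = -150.46694°
DART1→MS8: c = 0.126219 rad, d = 803.64 km
MS8→STA-90: c = 0.473175 rad, d = 3012.70 km
STA-90→LOC-18: c = 0.270138 rad, d = 1719.97 km
Total = 803.64 + 3012.70 + 1719.97 = 5536.31 km

5536 km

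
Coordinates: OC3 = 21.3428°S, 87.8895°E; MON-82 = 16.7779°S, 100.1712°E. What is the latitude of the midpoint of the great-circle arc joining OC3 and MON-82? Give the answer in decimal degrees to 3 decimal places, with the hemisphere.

Bx = cos φ₂ cos Δλ = 0.935519,  By = cos φ₂ sin Δλ = 0.203663
φₘ = atan2(sin φ₁ + sin φ₂, √((cos φ₁ + Bx)² + By²)) = -19.16233°
λₘ = λ₁ + atan2(By, cos φ₁ + Bx) = 94.11524°

19.162°S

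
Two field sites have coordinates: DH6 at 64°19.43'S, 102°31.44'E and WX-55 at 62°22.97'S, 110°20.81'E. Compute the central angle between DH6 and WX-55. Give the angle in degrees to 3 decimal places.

DH6: φ = -64.32383°, λ = +102.52400°
WX-55: φ = -62.38283°, λ = +110.34683°
Δφ = 1.9410°,  Δλ = 7.8228°
a = sin²(Δφ/2) + cos φ₁ cos φ₂ sin²(Δλ/2) = 0.001221
c = 2·arcsin(√a) = 0.069914 rad = 4.0058°

4.006°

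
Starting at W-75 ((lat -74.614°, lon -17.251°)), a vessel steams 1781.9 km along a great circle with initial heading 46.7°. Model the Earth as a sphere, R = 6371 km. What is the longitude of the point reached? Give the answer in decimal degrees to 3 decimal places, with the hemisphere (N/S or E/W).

δ = d/R = 1781.9/6371 = 0.279689 rad
φ₂ = arcsin(sin φ₁ cos δ + cos φ₁ sin δ cos θ)
   = arcsin(-0.96416·0.96114 + 0.26532·0.27606·0.68582) = -61.21853°
λ₂ = λ₁ + atan2(sin θ sin δ cos φ₁, cos δ − sin φ₁ sin φ₂) = 7.41183°

7.412°E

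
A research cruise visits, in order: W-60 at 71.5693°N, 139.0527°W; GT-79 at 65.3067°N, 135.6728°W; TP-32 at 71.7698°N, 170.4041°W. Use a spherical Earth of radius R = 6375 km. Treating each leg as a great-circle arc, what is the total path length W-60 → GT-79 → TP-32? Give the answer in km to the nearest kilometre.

2266 km

W-60→GT-79: c = 0.111389 rad, d = 710.11 km
GT-79→TP-32: c = 0.244081 rad, d = 1556.02 km
Total = 710.11 + 1556.02 = 2266.12 km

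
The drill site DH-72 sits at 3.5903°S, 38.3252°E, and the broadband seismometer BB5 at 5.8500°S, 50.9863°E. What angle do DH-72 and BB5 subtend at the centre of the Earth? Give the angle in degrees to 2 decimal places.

Δφ = -2.2597°,  Δλ = 12.6611°
a = sin²(Δφ/2) + cos φ₁ cos φ₂ sin²(Δλ/2) = 0.012460
c = 2·arcsin(√a) = 0.223715 rad = 12.8179°

12.82°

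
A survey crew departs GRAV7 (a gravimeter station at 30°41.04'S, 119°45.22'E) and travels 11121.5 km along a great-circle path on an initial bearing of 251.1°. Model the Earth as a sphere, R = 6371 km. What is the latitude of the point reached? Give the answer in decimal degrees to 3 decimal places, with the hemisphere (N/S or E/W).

10.693°S

GRAV7: φ = -30.68400°, λ = +119.75367°
δ = d/R = 11121.5/6371 = 1.745644 rad
φ₂ = arcsin(sin φ₁ cos δ + cos φ₁ sin δ cos θ)
   = arcsin(-0.51030·-0.17396 + 0.85999·0.98475·-0.32392) = -10.69311°
λ₂ = λ₁ + atan2(sin θ sin δ cos φ₁, cos δ − sin φ₁ sin φ₂) = 11.21773°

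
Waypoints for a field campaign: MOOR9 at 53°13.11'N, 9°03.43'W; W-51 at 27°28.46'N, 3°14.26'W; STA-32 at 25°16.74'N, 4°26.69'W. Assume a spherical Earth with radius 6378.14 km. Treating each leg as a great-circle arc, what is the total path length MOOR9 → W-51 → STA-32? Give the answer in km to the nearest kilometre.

MOOR9: φ = +53.21850°, λ = -9.05717°
W-51: φ = +27.47433°, λ = -3.23767°
STA-32: φ = +25.27900°, λ = -4.44483°
MOOR9→W-51: c = 0.455583 rad, d = 2905.77 km
W-51→STA-32: c = 0.042712 rad, d = 272.42 km
Total = 2905.77 + 272.42 = 3178.20 km

3178 km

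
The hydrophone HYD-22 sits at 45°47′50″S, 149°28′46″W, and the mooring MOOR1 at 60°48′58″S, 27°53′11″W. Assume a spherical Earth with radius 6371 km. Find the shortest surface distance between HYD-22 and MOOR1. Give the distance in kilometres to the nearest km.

HYD-22: φ = -45.79722°, λ = -149.47944°
MOOR1: φ = -60.81611°, λ = -27.88639°
Δφ = -15.0189°,  Δλ = 121.5931°
a = sin²(Δφ/2) + cos φ₁ cos φ₂ sin²(Δλ/2) = 0.276113
c = 2·arcsin(√a) = 1.106522 rad = 63.3990°
d = R·c = 6371 × 1.106522 = 7049.6 km

7050 km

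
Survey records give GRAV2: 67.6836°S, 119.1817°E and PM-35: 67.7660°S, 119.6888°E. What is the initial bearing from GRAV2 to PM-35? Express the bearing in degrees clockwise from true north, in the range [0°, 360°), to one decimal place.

Δλ = 0.5071°
y = sin Δλ · cos φ₂ = 0.003349
x = cos φ₁ sin φ₂ − sin φ₁ cos φ₂ cos Δλ = -0.001452
θ = atan2(y, x) = 113.4382° → 113.4382° (mod 360°)

113.4°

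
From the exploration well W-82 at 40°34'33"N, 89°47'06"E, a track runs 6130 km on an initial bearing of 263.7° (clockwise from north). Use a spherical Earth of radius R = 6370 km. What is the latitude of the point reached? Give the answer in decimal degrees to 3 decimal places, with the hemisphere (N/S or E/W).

17.663°N

W-82: φ = +40.57583°, λ = +89.78500°
δ = d/R = 6130/6370 = 0.962323 rad
φ₂ = arcsin(sin φ₁ cos δ + cos φ₁ sin δ cos θ)
   = arcsin(0.65045·0.57162 + 0.75955·0.82052·-0.10973) = 17.66315°
λ₂ = λ₁ + atan2(sin θ sin δ cos φ₁, cos δ − sin φ₁ sin φ₂) = 30.92377°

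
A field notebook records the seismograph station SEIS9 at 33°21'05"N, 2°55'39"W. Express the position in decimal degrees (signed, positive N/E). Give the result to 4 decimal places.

+33.3514°, -2.9275°

lat: 33.3514° N → +33.3514°
lon: 2.9275° W → -2.9275°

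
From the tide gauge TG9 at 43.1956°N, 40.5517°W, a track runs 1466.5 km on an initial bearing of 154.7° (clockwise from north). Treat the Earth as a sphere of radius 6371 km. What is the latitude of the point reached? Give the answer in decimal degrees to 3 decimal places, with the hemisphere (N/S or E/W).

31.068°N

δ = d/R = 1466.5/6371 = 0.230184 rad
φ₂ = arcsin(sin φ₁ cos δ + cos φ₁ sin δ cos θ)
   = arcsin(0.68449·0.97362 + 0.72902·0.22816·-0.90408) = 31.06837°
λ₂ = λ₁ + atan2(sin θ sin δ cos φ₁, cos δ − sin φ₁ sin φ₂) = -34.01535°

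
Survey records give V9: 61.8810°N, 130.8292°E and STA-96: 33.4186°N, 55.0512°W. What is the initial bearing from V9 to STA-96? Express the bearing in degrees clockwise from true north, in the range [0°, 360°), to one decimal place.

4.9°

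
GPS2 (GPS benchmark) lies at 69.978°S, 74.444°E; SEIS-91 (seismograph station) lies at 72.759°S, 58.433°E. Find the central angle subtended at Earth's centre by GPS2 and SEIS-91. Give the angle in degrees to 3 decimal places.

Δφ = -2.7810°,  Δλ = -16.0110°
a = sin²(Δφ/2) + cos φ₁ cos φ₂ sin²(Δλ/2) = 0.002557
c = 2·arcsin(√a) = 0.101179 rad = 5.7971°

5.797°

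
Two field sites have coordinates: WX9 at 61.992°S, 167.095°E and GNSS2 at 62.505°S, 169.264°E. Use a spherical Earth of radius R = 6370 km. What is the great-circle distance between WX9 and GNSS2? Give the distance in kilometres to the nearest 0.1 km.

Δφ = -0.5130°,  Δλ = 2.1690°
a = sin²(Δφ/2) + cos φ₁ cos φ₂ sin²(Δλ/2) = 0.000098
c = 2·arcsin(√a) = 0.019769 rad = 1.1327°
d = R·c = 6370 × 0.019769 = 125.9 km

125.9 km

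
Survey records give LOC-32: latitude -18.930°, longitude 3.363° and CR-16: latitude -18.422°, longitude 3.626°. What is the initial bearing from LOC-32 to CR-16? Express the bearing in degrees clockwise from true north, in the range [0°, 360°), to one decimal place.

Δλ = 0.2630°
y = sin Δλ · cos φ₂ = 0.004355
x = cos φ₁ sin φ₂ − sin φ₁ cos φ₂ cos Δλ = 0.008863
θ = atan2(y, x) = 26.1681° → 26.1681° (mod 360°)

26.2°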